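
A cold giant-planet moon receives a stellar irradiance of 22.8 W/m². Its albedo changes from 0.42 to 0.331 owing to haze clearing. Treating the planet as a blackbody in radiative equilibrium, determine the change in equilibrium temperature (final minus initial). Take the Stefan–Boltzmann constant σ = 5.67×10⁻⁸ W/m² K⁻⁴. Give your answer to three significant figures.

Initial: T₁ = [S(1−0.42)/(4σ)]^(1/4) = 87.38 K.
With α = 0.331, T₂ = 90.56 K.
Change: 90.56 − 87.38 = 3.175 K.

3.17 K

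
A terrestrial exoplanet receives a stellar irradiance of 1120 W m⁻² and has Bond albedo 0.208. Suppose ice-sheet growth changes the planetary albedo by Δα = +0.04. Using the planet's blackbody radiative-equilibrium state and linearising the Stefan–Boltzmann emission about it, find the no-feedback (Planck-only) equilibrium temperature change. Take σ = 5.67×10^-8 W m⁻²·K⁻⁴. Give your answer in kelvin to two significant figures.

-3.2 K

Reference equilibrium: T_e = [S(1−α)/(4σ)]^(1/4) = 250.1 K.
TOA radiative forcing: ΔF = −S·Δα/4 = −1120·(+0.04)/4 = -11.20 W m⁻².
The Planck feedback parameter is 4σT_e³ = 3.547 W m⁻²/K.
Hence the no-feedback warming is ΔF/(4σT_e³) = -3.16 K.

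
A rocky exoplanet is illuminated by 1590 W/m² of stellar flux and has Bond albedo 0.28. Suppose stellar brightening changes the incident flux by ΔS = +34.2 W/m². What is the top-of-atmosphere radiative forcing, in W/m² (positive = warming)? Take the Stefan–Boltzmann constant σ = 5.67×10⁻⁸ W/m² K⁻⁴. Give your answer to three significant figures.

6.16 W/m²

Only a fraction (1−α) is absorbed and it's spread over 4πR², so ΔF = (1−α)ΔS/4 = 6.156 W/m².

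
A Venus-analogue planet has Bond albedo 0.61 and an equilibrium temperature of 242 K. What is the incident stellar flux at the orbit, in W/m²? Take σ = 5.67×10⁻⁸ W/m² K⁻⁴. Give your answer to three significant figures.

Invert the energy balance for S: S = 4σT⁴/(1−α).
σT⁴ = 5.67×10⁻⁸·(242)⁴ = 194.5 W/m².
So S = 4×194.5/(1−0.61) = 1995 W/m².

1990 W/m²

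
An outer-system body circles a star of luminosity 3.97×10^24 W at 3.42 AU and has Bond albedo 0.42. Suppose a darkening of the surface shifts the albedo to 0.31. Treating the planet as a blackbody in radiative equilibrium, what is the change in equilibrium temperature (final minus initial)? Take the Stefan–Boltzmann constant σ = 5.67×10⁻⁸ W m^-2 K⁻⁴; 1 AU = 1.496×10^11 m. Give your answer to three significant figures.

Orbital distance: d = 3.42 AU = 5.116×10^11 m.
S = L/(4πd²) = 1.207 W m^-2.
With α = 0.42, T₁ = 41.91 K.
After:  T₂ = [1.207·0.69/(4σ)]^(1/4) = 43.77 K.
Change: 43.77 − 41.91 = 1.860 K.

1.86 K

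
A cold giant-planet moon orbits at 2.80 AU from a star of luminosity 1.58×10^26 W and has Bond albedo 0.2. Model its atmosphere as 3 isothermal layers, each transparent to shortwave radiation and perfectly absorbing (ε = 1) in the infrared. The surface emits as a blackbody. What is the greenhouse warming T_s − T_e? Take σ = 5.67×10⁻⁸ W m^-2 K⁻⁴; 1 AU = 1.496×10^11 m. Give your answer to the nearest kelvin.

52 kelvin

d = 2.80 × 1.496×10^11 m = 4.189×10^11 m.
S = L/(4πd²) = 71.66 W m^-2.
Top-of-atmosphere balance: σT_e⁴ = S(1−α)/4 = 14.33 W m^-2 → T_e = 126.1 K.
T_s = (N+1)^(1/4)·T_e = 178.3 K.
So the greenhouse effect raises the surface by 178.3 − 126.1 = 52.23 K.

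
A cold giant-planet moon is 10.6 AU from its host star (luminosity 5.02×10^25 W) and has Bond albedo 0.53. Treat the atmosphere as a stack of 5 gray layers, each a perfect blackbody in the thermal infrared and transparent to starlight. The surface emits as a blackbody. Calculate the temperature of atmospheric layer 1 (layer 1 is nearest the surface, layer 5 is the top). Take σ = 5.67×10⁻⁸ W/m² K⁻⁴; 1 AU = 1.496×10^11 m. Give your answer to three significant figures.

Orbital distance: d = 10.6 AU = 1.586×10^12 m.
Flux at the orbit: S = L/(4πd²) = 5.02×10^25/(4π·(1.59×10^12)²) = 1.589 W/m².
The effective emission temperature is T_e = [S(1−α)/(4σ)]^¼ = 42.60 K.
The net upward flux σT_e⁴ is constant between every pair of levels, so T_k⁴ = (N+1−k)T_e⁴.
With k = 1: T_1 = (5+1−1)^¼·42.60 K = 63.70 K.

63.7 K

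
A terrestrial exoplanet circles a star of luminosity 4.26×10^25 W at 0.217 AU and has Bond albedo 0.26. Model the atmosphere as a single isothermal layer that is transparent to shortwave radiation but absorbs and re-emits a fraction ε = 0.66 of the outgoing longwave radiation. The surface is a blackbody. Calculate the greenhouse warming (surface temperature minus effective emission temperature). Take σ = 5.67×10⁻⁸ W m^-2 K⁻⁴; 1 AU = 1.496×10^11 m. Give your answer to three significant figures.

d = 0.217 × 1.496×10^11 m = 3.246×10^10 m.
S = L/(4πd²) = 3217 W m^-2.
Effective emission temperature (TOA balance): σT_e⁴ = S(1−α)/4 = 595.1 W m^-2 → T_e = 320.1 K.
The surface balance (absorbed SW + ε·downward IR = σT_s⁴) with T_a⁴ = T_s⁴/2 reduces to T_s = T_e·[2/(2−ε)]^¼ = 353.8 K.
T_s − T_e = 353.8 − 320.1 = 33.70 K.

33.7 K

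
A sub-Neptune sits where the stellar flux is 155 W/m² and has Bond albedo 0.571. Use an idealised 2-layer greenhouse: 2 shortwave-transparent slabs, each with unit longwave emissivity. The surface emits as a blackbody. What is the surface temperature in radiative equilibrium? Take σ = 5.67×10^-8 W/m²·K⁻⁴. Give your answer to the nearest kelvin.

172 K

The effective emission temperature is T_e = [S(1−α)/(4σ)]^¼ = 130.9 K.
Layer-by-layer balance gives σT_s⁴ = (N+1)σT_e⁴, so T_s = 3^¼·130.9 = 172.2 K.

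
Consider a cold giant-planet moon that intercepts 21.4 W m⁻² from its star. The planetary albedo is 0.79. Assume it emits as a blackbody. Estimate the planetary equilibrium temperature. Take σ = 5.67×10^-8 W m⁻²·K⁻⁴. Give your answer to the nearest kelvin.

67 K

Averaging over the sphere, the absorbed flux is S(1−α)/4 = 1.123 W m⁻².
Balancing against σT⁴: T = (1.123/5.67×10⁻⁸)^(1/4) = 66.72 K.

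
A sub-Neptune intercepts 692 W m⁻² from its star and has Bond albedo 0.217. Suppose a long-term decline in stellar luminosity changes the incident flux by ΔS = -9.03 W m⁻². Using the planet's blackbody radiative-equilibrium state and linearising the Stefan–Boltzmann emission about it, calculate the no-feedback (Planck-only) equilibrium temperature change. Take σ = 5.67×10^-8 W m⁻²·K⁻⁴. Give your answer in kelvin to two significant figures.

Unperturbed T_e = [692.0·(1−0.217)/(4σ)]^¼ = 221.1 K.
Only a fraction (1−α) is absorbed and it's spread over 4πR², so ΔF = (1−α)ΔS/4 = -1.768 W m⁻².
Linearising σT⁴ gives d(σT⁴)/dT = 4σT_e³ = 2.451 W m⁻² per K.
ΔT₀ = ΔF/λ_P = -1.768/2.451 = -0.721 K.

-0.72 K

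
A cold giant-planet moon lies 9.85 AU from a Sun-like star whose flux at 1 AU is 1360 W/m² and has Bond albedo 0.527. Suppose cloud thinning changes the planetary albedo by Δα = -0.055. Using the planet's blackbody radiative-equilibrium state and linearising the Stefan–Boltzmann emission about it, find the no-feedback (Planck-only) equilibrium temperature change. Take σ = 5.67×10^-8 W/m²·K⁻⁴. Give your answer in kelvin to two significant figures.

2.1 kelvin

Flux at the orbit: S = 1360/(9.85)² = 14.02 W/m².
Unperturbed T_e = [14.02·(1−0.527)/(4σ)]^¼ = 73.53 K.
ΔF = −(S/4)Δα = −(14.02/4)×(-0.055) = 0.1927 W/m².
Planck response: λ_P = 4σT_e³ = 4·5.67×10⁻⁸·(73.53)³ = 0.09017 W/m²/K.
So ΔT₀ = 0.1927/0.09017 = 2.14 K.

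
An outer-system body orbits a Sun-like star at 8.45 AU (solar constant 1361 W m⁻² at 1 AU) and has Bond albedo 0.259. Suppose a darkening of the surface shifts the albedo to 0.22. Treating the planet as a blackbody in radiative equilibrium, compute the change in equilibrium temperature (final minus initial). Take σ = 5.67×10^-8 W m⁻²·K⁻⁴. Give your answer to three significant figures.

1.15 K

Flux at the orbit: S = 1361/(8.45)² = 19.06 W m⁻².
Initial: T₁ = [S(1−0.259)/(4σ)]^(1/4) = 88.83 K.
After:  T₂ = [19.06·0.78/(4σ)]^(1/4) = 89.98 K.
ΔT = T₂ − T₁ = 1.146 K.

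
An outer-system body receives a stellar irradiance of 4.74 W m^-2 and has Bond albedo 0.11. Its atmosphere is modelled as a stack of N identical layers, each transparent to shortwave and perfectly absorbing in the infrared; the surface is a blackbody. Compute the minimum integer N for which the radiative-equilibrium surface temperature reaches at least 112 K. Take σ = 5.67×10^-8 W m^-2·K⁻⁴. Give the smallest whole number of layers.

The effective emission temperature is T_e = [S(1−α)/(4σ)]^¼ = 65.67 K.
Need (N+1)T_e⁴ ≥ T_s⁴, i.e. N+1 ≥ (112/65.67)⁴ = 8.460.
So N ≥ 7.460; the smallest integer is N = 8.

8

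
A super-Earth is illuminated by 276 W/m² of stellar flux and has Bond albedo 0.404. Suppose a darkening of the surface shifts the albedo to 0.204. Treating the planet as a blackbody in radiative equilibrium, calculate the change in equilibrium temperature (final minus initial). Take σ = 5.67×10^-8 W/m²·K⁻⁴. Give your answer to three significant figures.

With α = 0.404, T₁ = 164.1 K.
With α = 0.204, T₂ = 176.4 K.
Change: 176.4 − 164.1 = 12.31 K.

12.3 K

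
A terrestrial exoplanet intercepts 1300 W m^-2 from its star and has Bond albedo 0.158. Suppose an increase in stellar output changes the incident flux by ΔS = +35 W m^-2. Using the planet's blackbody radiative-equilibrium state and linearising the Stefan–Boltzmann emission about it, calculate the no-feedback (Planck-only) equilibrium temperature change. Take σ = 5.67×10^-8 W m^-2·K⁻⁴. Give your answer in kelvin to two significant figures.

Unperturbed T_e = [1300·(1−0.158)/(4σ)]^¼ = 263.6 K.
TOA radiative forcing: ΔF = (1−α)ΔS/4 = 0.842·(+35)/4 = 7.367 W m^-2.
Linearising σT⁴ gives d(σT⁴)/dT = 4σT_e³ = 4.153 W m^-2 per K.
So ΔT₀ = 7.367/4.153 = 1.77 K.

1.8 K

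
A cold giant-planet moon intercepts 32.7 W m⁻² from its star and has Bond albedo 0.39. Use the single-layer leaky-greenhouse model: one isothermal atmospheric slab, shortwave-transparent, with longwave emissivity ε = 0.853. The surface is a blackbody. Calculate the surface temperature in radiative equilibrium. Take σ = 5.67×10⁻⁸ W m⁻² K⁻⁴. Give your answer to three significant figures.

At the top of the atmosphere, σT_e⁴ = S(1−α)/4 = 4.987 W m⁻², giving T_e = 96.84 K.
For a single slab of emissivity ε, T_s⁴ = 2T_e⁴/(2−ε); thus T_s = 96.84·(1.744)^(1/4) = 111.3 K.

111 K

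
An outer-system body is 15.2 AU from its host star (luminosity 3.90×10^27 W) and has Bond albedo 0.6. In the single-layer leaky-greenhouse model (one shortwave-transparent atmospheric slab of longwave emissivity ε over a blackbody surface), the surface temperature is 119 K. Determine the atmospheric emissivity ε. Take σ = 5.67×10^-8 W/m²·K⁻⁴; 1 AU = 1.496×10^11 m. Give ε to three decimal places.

0.944

Orbital distance: d = 15.2 AU = 2.274×10^12 m.
Spreading L over a sphere of radius d: S = 3.90×10^27/(4π·2.27×10^12²) = 60.02 W/m².
First, T_e = [60.02·(1−0.6)/(4σ)]^(1/4) = 101.4 K.
Inverting T_s⁴ = 2T_e⁴/(2−ε): (T_e/T_s)⁴ = 0.5279, so ε = 2(1 − 0.5279) = 0.9442.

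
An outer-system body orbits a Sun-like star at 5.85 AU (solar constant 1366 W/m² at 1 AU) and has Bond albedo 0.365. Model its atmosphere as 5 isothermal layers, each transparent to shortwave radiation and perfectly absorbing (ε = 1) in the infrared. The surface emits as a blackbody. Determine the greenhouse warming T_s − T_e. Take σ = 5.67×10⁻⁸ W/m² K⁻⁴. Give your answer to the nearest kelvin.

Flux at the orbit: S = 1366/(5.85)² = 39.92 W/m².
The effective emission temperature is T_e = [S(1−α)/(4σ)]^¼ = 102.8 K.
T_s = (N+1)^(1/4)·T_e = 160.9 K.
So the greenhouse effect raises the surface by 160.9 − 102.8 = 58.10 K.

58 K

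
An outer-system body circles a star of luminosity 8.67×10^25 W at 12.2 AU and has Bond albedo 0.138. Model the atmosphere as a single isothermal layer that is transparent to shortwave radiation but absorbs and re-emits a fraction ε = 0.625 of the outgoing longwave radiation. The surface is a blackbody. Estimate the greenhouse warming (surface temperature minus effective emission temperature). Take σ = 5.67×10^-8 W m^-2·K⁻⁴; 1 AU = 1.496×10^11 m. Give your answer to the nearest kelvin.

5 K

d = 12.2 × 1.496×10^11 m = 1.825×10^12 m.
S = L/(4πd²) = 2.071 W m^-2.
The planet radiates to space at T_e = [S(1−α)/(4σ)]^(1/4) = 52.97 K.
Surface balance with a leaky layer gives σT_s⁴ = σT_e⁴·2/(2−ε), so T_s = T_e·[2/(2−0.625)]^(1/4) = 58.17 K.
Greenhouse warming: T_s − T_e = 5.202 K.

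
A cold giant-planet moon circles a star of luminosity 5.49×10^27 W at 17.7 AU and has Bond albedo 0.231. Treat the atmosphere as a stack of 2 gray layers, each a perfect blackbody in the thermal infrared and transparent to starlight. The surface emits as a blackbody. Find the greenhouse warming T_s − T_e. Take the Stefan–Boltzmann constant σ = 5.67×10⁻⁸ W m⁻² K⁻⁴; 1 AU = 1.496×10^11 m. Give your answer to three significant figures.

38.1 kelvin

d = 17.7 × 1.496×10^11 m = 2.648×10^12 m.
S = L/(4πd²) = 62.31 W m⁻².
Top-of-atmosphere balance: σT_e⁴ = S(1−α)/4 = 11.98 W m⁻² → T_e = 120.6 K.
Surface: T_s = (3)^¼·T_e = 158.7 K.
Warming: T_s − T_e = 38.11 K.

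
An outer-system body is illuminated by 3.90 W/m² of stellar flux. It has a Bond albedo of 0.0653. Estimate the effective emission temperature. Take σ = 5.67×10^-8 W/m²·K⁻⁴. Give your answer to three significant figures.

63.3 K

The planet absorbs (1−α)S over its disc πR² and re-emits over 4πR², so the mean absorbed flux is (1−0.0653)·3.900/4 = 0.9113 W/m².
Balancing against σT⁴: T = (0.9113/5.67×10⁻⁸)^(1/4) = 63.32 K.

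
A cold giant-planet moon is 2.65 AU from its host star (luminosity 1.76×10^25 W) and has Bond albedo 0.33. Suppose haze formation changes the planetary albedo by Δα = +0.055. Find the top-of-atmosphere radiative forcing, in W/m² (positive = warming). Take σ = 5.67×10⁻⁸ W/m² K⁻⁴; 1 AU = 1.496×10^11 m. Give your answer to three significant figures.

-0.123 W/m²

d = 2.65 × 1.496×10^11 m = 3.964×10^11 m.
Spreading L over a sphere of radius d: S = 1.76×10^25/(4π·3.96×10^11²) = 8.911 W/m².
TOA radiative forcing: ΔF = −S·Δα/4 = −8.911·(+0.055)/4 = -0.1225 W/m².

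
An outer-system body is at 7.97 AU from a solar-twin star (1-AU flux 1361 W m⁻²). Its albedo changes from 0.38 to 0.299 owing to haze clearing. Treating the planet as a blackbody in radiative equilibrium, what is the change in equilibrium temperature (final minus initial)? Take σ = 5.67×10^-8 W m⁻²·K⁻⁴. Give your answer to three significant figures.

2.73 K

Flux at the orbit: S = 1361/(7.97)² = 21.43 W m⁻².
Initial: T₁ = [S(1−0.38)/(4σ)]^(1/4) = 87.48 K.
After:  T₂ = [21.43·0.701/(4σ)]^(1/4) = 90.21 K.
ΔT = T₂ − T₁ = 2.727 K.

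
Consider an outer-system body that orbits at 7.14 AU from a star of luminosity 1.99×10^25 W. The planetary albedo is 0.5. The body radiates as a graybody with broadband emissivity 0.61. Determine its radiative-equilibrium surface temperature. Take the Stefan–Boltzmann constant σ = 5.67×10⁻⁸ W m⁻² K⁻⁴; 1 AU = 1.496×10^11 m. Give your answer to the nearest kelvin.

Orbital distance: d = 7.14 AU = 1.068×10^12 m.
S = L/(4πd²) = 1.388 W m⁻².
Absorbed flux (global mean): S(1−α)/4 = 1.388·0.5/4 = 0.1735 W m⁻².
Radiative balance εσT⁴ = 0.1735 gives T = [0.1735/(0.61·σ)]^(1/4) = 47.33 K.

47 K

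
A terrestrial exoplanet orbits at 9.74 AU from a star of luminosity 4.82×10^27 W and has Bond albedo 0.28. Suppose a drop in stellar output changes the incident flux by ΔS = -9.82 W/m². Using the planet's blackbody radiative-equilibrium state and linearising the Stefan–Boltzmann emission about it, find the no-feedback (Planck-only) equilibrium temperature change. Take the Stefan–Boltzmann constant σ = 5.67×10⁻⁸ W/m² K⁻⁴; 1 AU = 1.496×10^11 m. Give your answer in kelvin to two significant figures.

d = 9.74 × 1.496×10^11 m = 1.457×10^12 m.
Spreading L over a sphere of radius d: S = 4.82×10^27/(4π·1.46×10^12²) = 180.7 W/m².
Unperturbed T_e = [180.7·(1−0.28)/(4σ)]^¼ = 154.8 K.
TOA radiative forcing: ΔF = (1−α)ΔS/4 = 0.72·(-9.82)/4 = -1.768 W/m².
Linearising σT⁴ gives d(σT⁴)/dT = 4σT_e³ = 0.8405 W/m² per K.
Hence the no-feedback warming is ΔF/(4σT_e³) = -2.10 K.

-2.1 K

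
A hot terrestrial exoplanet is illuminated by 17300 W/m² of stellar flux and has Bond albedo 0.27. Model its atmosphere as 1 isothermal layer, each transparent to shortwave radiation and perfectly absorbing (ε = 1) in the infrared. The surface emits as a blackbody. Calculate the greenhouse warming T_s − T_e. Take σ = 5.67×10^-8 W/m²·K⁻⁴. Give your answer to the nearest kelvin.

92 kelvin

Top-of-atmosphere balance: σT_e⁴ = S(1−α)/4 = 3157 W/m² → T_e = 485.8 K.
T_s = (N+1)^(1/4)·T_e = 577.7 K.
Warming: T_s − T_e = 91.91 K.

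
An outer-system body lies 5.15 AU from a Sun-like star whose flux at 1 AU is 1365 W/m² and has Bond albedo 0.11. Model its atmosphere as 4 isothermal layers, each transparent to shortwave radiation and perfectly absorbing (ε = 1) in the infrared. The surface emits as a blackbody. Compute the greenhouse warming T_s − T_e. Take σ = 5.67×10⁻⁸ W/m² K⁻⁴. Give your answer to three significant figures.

Flux at the orbit: S = 1365/(5.15)² = 51.47 W/m².
Top-of-atmosphere balance: σT_e⁴ = S(1−α)/4 = 11.45 W/m² → T_e = 119.2 K.
Surface: T_s = (5)^¼·T_e = 178.3 K.
Warming: T_s − T_e = 59.05 K.

59.1 K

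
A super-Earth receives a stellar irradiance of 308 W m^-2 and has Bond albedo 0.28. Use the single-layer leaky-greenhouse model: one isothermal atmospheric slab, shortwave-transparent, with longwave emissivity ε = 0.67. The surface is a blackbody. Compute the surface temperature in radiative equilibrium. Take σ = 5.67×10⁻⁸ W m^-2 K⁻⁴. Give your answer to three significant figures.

The planet radiates to space at T_e = [S(1−α)/(4σ)]^(1/4) = 176.8 K.
Surface balance with a leaky layer gives σT_s⁴ = σT_e⁴·2/(2−ε), so T_s = T_e·[2/(2−0.67)]^(1/4) = 195.8 K.

196 kelvin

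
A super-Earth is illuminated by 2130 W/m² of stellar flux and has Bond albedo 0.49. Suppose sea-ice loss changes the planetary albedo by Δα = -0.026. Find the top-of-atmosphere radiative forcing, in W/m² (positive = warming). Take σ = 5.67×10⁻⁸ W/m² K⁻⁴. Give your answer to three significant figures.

TOA radiative forcing: ΔF = −S·Δα/4 = −2130·(-0.026)/4 = 13.84 W/m².

13.8 W/m²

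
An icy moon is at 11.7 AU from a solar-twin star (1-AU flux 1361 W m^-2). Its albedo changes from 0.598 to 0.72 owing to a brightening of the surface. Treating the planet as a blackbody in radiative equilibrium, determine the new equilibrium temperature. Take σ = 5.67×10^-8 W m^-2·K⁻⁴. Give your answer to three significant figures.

Flux at the orbit: S = 1361/(11.7)² = 9.942 W m^-2.
New equilibrium: T₂ = [(1−0.72)·9.942/(4σ)]^(1/4) = 59.19 K.

59.2 K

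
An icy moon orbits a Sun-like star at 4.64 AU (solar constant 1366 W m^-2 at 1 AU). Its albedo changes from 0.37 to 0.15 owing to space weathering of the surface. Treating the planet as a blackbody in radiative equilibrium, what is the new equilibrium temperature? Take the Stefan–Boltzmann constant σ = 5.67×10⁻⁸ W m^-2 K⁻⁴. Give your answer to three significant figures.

By the inverse-square law, S = 1366/4.64² = 63.45 W m^-2.
With the new albedo, S(1−α₂)/4 = 13.48 W m^-2, so T₂ = 124.2 K.

124 K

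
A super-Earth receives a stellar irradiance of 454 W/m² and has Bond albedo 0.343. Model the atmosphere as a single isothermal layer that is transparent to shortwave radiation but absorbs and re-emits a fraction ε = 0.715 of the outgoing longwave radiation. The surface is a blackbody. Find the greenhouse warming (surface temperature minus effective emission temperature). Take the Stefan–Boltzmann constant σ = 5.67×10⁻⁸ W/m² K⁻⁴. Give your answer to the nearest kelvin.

The planet radiates to space at T_e = [S(1−α)/(4σ)]^(1/4) = 190.4 K.
For a single slab of emissivity ε, T_s⁴ = 2T_e⁴/(2−ε); thus T_s = 190.4·(1.556)^(1/4) = 212.7 K.
T_s − T_e = 212.7 − 190.4 = 22.27 K.

22 K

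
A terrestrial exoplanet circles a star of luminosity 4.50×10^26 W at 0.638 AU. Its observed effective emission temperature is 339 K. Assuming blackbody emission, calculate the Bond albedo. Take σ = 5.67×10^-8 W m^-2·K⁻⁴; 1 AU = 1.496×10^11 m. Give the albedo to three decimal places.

d = 0.638 × 1.496×10^11 m = 9.544×10^10 m.
Spreading L over a sphere of radius d: S = 4.50×10^26/(4π·9.54×10^10²) = 3931 W m^-2.
Rearranging the radiative balance, α = 1 − 4σT⁴/S.
σT⁴ = 748.8 W m^-2, so 4σT⁴ = 2995 W m^-2.
1−α = 2995/3931 = 0.7620, so α = 0.2380.

0.238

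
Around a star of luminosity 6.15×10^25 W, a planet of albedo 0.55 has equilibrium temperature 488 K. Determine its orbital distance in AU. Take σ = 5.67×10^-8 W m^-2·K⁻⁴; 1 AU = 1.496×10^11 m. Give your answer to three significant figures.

Energy balance gives S = 4σT⁴/(1−α) = 28580 W m^-2.
Then d = [L/(4πS)]^(1/2) = 1.309×10^10 m, i.e. 0.08747 AU.

0.0875 AU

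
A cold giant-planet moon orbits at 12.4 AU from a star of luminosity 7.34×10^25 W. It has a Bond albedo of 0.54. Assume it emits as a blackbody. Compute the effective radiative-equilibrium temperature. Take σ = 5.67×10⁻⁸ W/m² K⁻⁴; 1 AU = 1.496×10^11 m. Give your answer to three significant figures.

43.1 kelvin

d = 12.4 × 1.496×10^11 m = 1.855×10^12 m.
Flux at the orbit: S = L/(4πd²) = 7.34×10^25/(4π·(1.86×10^12)²) = 1.697 W/m².
Averaging over the sphere, the absorbed flux is S(1−α)/4 = 0.1952 W/m².
In equilibrium σT⁴ equals this, so T = 43.07 K.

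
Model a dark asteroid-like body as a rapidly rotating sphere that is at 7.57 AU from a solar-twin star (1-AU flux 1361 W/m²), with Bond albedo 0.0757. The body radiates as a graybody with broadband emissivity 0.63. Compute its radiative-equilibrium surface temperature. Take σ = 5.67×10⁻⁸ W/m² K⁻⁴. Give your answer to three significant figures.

111 K

Irradiance scales as 1/d², so S = 1361 W/m² × (1/7.57)² = 23.75 W/m².
The planet absorbs (1−α)S over its disc πR² and re-emits over 4πR², so the mean absorbed flux is (1−0.0757)·23.75/4 = 5.488 W/m².
Equating to εσT⁴ with ε = 0.63: T = (5.488/0.63σ)^(1/4) = 111.3 K.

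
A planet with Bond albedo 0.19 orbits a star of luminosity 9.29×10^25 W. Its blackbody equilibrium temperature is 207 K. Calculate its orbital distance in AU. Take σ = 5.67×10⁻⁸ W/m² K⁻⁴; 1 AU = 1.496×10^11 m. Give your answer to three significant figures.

0.802 AU

The flux needed for this T is 4σT⁴/(1−0.19) = 514.1 W/m².
S = L/(4πd²) → d = √(L/4πS) = √(9.29×10^25/(4π·514.1)) = 1.199×10^11 m = 0.8016 AU.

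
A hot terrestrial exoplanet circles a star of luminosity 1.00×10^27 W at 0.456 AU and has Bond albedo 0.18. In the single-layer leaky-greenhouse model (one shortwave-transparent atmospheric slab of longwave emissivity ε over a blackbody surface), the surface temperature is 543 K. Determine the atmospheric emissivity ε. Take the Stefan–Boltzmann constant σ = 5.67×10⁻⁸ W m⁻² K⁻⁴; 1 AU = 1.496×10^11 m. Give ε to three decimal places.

Orbital distance: d = 0.456 AU = 6.822×10^10 m.
S = L/(4πd²) = 17100 W m⁻².
Effective temperature: T_e = [S(1−α)/(4σ)]^(1/4) = 498.6 K.
T_s⁴ = T_e⁴·2/(2−ε) → ε = 2 − 2(T_e/T_s)⁴ = 2 − 2·(498.6/543)⁴ = 0.5777.

0.578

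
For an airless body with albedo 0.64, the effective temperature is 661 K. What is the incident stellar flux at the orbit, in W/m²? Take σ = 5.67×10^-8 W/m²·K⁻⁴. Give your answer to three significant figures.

1.20×10^5 W/m²

Invert the energy balance for S: S = 4σT⁴/(1−α).
σT⁴ = 5.67×10⁻⁸·(661)⁴ = 10820 W/m².
So S = 4×10820/(1−0.64) = 1.203×10^5 W/m².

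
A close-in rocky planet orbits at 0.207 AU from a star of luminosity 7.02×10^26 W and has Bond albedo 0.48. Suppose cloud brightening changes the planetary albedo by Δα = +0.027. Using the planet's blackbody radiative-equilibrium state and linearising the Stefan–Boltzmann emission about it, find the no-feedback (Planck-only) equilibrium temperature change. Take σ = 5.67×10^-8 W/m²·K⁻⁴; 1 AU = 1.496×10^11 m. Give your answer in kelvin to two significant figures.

d = 0.207 × 1.496×10^11 m = 3.097×10^10 m.
S = L/(4πd²) = 58250 W/m².
The baseline emission temperature is T_e = 604.5 K.
The change in absorbed flux is Δ[S(1−α)/4] = −SΔα/4 = -393.2 W/m².
Linearising σT⁴ gives d(σT⁴)/dT = 4σT_e³ = 50.11 W/m² per K.
Hence the no-feedback warming is ΔF/(4σT_e³) = -7.85 K.

-7.8 kelvin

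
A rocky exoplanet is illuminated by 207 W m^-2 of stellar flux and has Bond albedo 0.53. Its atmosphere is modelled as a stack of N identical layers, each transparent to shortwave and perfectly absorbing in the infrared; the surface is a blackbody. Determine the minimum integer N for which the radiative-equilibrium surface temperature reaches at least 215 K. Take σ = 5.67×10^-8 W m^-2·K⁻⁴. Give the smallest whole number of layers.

4

Top-of-atmosphere balance: σT_e⁴ = S(1−α)/4 = 24.32 W m^-2 → T_e = 143.9 K.
Since T_s⁴ = (N+1)T_e⁴, we need N ≥ (T_s/T_e)⁴ − 1 = 3.981.
Rounding up, N = 4.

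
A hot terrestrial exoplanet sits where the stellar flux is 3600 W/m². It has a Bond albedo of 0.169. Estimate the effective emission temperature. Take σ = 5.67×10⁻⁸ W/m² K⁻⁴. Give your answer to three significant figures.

Absorbed flux (global mean): S(1−α)/4 = 3600·0.831/4 = 747.9 W/m².
Set σT⁴ = 747.9 → T = (747.9/σ)^(1/4) = 338.9 K.

339 kelvin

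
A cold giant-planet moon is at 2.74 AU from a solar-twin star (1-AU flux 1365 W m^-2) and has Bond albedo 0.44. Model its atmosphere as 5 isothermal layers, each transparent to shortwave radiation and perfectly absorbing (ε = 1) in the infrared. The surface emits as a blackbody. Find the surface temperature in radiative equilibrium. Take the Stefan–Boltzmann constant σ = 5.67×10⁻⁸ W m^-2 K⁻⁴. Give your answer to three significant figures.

228 K

Irradiance scales as 1/d², so S = 1365 W m^-2 × (1/2.74)² = 181.8 W m^-2.
The effective emission temperature is T_e = [S(1−α)/(4σ)]^¼ = 145.6 K.
For an N-layer opaque stack, T_s⁴ = (N+1)T_e⁴, hence T_s = (6)^(1/4)×145.6 K = 227.8 K.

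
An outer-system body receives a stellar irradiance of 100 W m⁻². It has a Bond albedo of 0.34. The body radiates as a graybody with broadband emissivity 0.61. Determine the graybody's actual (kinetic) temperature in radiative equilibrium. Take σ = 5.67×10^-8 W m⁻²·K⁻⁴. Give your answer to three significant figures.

The planet absorbs (1−α)S over its disc πR² and re-emits over 4πR², so the mean absorbed flux is (1−0.34)·100.0/4 = 16.50 W m⁻².
Radiative balance εσT⁴ = 16.50 gives T = [16.50/(0.61·σ)]^(1/4) = 147.8 K.

148 K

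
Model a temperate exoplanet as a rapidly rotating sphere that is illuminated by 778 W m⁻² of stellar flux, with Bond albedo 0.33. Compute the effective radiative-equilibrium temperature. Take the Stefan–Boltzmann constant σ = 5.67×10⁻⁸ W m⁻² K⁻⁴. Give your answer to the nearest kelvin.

Averaging over the sphere, the absorbed flux is S(1−α)/4 = 130.3 W m⁻².
In equilibrium σT⁴ equals this, so T = 219.0 K.

219 K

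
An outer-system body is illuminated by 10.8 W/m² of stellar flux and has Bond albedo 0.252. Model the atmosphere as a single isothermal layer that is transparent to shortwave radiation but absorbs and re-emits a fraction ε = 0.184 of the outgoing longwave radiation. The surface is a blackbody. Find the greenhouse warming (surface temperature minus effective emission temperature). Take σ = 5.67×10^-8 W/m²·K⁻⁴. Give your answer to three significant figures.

Effective emission temperature (TOA balance): σT_e⁴ = S(1−α)/4 = 2.020 W/m² → T_e = 77.25 K.
Surface balance with a leaky layer gives σT_s⁴ = σT_e⁴·2/(2−ε), so T_s = T_e·[2/(2−0.184)]^(1/4) = 79.14 K.
T_s − T_e = 79.14 − 77.25 = 1.887 K.

1.89 K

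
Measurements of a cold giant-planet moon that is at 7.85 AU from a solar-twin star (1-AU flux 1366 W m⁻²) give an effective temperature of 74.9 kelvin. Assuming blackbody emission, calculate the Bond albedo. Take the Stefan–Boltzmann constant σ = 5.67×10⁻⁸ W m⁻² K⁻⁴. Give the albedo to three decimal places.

Flux at the orbit: S = 1366/(7.85)² = 22.17 W m⁻².
Rearranging the radiative balance, α = 1 − 4σT⁴/S.
σT⁴ = 1.784 W m⁻², so 4σT⁴ = 7.138 W m⁻².
1−α = 7.138/22.17 = 0.3220, so α = 0.6780.

0.678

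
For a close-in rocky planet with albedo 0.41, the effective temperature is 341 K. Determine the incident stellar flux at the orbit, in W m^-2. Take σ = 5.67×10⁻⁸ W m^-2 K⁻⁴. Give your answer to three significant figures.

5200 W m^-2

From S(1−α)/4 = σT⁴: S = 4σT⁴/(1−α).
The emitted flux is σT⁴ = 766.7 W m^-2.
So S = 4×766.7/(1−0.41) = 5198 W m^-2.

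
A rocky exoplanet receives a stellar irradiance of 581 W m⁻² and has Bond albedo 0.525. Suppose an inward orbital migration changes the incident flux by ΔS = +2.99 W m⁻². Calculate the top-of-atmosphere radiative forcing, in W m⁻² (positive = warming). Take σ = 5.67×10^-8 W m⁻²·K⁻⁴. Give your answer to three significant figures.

TOA radiative forcing: ΔF = (1−α)ΔS/4 = 0.475·(+2.99)/4 = 0.3551 W m⁻².

0.355 W m⁻²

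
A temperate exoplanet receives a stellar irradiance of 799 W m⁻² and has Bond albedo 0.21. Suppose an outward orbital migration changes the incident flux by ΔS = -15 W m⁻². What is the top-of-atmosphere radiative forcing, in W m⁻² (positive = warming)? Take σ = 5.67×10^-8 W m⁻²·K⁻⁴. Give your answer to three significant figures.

-2.96 W m⁻²

TOA radiative forcing: ΔF = (1−α)ΔS/4 = 0.79·(-15)/4 = -2.963 W m⁻².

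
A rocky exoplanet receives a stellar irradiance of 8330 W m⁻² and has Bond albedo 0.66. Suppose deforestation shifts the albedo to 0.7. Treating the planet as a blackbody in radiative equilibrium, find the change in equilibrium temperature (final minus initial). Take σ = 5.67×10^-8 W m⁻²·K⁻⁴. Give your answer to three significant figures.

Before: T₁ = [8330·0.34/(4σ)]^(1/4) = 334.3 K.
With α = 0.7, T₂ = 324.0 K.
Change: 324.0 − 334.3 = -10.30 K.

-10.3 K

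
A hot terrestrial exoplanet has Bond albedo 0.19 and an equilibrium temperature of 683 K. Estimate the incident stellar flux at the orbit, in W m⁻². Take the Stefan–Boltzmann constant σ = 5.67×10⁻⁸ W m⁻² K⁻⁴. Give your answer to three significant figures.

60900 W m⁻²

Invert the energy balance for S: S = 4σT⁴/(1−α).
σT⁴ = 5.67×10⁻⁸·(683)⁴ = 12340 W m⁻².
S = 4·12340/0.81 = 60930 W m⁻².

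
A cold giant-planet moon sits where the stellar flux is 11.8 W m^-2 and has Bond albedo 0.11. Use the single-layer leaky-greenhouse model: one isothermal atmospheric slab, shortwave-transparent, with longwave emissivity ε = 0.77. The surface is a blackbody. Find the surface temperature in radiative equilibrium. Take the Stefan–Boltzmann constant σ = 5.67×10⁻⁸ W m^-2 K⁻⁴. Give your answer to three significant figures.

Effective emission temperature (TOA balance): σT_e⁴ = S(1−α)/4 = 2.626 W m^-2 → T_e = 82.49 K.
The surface balance (absorbed SW + ε·downward IR = σT_s⁴) with T_a⁴ = T_s⁴/2 reduces to T_s = T_e·[2/(2−ε)]^¼ = 93.15 K.

93.2 K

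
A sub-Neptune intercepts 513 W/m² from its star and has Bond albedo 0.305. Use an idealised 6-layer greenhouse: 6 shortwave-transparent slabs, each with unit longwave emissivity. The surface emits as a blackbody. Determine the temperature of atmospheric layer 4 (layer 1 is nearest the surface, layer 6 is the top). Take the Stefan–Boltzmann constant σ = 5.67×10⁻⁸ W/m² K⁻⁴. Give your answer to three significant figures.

262 kelvin

Top-of-atmosphere balance: σT_e⁴ = S(1−α)/4 = 89.13 W/m² → T_e = 199.1 K.
In the N-layer model, layer k (counted from the surface) has T_k = (N+1−k)^(1/4)·T_e.
T_4 = (3)^(1/4)·199.1 = 262.1 K.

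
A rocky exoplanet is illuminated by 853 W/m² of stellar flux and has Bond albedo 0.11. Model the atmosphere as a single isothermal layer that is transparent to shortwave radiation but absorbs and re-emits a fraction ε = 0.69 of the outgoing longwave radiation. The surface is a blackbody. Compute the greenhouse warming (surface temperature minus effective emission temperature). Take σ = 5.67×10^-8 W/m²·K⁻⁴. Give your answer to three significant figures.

26.8 K

The planet radiates to space at T_e = [S(1−α)/(4σ)]^(1/4) = 240.5 K.
For a single slab of emissivity ε, T_s⁴ = 2T_e⁴/(2−ε); thus T_s = 240.5·(1.527)^(1/4) = 267.4 K.
T_s − T_e = 267.4 − 240.5 = 26.84 K.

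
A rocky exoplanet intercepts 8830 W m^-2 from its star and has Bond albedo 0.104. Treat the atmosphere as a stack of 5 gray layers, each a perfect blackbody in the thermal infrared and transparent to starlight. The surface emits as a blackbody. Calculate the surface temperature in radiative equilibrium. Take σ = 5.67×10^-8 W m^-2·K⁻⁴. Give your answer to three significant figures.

Top-of-atmosphere balance: σT_e⁴ = S(1−α)/4 = 1978 W m^-2 → T_e = 432.2 K.
With N = 5 opaque layers, T_s = (N+1)^(1/4)·T_e = 6^(1/4)·432.2 = 676.4 K.

676 kelvin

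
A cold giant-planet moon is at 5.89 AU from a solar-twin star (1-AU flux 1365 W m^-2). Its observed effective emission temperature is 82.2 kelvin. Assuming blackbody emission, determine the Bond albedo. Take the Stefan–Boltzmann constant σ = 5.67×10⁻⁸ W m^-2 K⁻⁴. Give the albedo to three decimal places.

Flux at the orbit: S = 1365/(5.89)² = 39.35 W m^-2.
From σT⁴ = S(1−α)/4 we invert for α: 1−α = 4σT⁴/S.
σT⁴ = 2.589 W m^-2, so 4σT⁴ = 10.35 W m^-2.
1−α = 10.35/39.35 = 0.2632, so α = 0.7368.

0.737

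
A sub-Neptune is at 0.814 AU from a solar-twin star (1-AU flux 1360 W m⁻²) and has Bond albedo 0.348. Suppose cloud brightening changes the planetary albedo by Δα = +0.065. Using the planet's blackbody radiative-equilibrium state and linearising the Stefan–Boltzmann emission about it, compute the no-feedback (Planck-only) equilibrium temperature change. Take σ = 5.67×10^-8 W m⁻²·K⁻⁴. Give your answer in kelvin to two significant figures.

-6.9 kelvin

By the inverse-square law, S = 1360/0.814² = 2053 W m⁻².
Unperturbed T_e = [2053·(1−0.348)/(4σ)]^¼ = 277.2 K.
ΔF = −(S/4)Δα = −(2053/4)×(+0.065) = -33.35 W m⁻².
Linearising σT⁴ gives d(σT⁴)/dT = 4σT_e³ = 4.829 W m⁻² per K.
ΔT₀ = ΔF/λ_P = -33.35/4.829 = -6.91 K.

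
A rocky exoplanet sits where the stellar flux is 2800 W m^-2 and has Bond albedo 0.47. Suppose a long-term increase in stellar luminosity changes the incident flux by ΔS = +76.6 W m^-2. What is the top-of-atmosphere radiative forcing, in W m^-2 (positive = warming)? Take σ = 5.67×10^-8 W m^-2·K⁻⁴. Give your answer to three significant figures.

ΔF = Δ[S(1−α)]/4 = (1−0.47)·+76.6/4 = 10.15 W m^-2.

10.1 W m^-2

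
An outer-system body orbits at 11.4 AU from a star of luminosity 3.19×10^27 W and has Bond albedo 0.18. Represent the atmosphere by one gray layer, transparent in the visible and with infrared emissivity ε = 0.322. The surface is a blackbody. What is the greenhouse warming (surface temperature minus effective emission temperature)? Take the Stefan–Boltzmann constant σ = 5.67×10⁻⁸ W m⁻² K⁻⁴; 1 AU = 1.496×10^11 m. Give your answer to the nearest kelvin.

6 K

d = 11.4 × 1.496×10^11 m = 1.705×10^12 m.
S = L/(4πd²) = 87.28 W m⁻².
Effective emission temperature (TOA balance): σT_e⁴ = S(1−α)/4 = 17.89 W m⁻² → T_e = 133.3 K.
The surface balance (absorbed SW + ε·downward IR = σT_s⁴) with T_a⁴ = T_s⁴/2 reduces to T_s = T_e·[2/(2−ε)]^¼ = 139.3 K.
The atmosphere warms the surface by 5.979 K.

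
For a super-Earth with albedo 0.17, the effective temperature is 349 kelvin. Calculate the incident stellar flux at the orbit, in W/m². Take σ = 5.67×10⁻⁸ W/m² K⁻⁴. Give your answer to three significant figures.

4050 W/m²

Invert the energy balance for S: S = 4σT⁴/(1−α).
The emitted flux is σT⁴ = 841.2 W/m².
S = 4·841.2/0.83 = 4054 W/m².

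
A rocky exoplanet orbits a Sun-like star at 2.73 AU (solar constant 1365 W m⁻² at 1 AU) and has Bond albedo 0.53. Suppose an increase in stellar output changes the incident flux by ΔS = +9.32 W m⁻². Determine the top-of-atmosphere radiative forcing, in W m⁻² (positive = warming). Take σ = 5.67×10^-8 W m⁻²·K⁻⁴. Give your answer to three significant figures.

Irradiance scales as 1/d², so S = 1365 W m⁻² × (1/2.73)² = 183.2 W m⁻².
ΔF = Δ[S(1−α)]/4 = (1−0.53)·+9.32/4 = 1.095 W m⁻².

1.10 W m⁻²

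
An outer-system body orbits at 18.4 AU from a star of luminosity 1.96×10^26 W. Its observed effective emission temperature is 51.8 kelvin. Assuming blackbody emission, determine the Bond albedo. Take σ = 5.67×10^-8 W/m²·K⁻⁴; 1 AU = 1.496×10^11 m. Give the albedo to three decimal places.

0.207

Orbital distance: d = 18.4 AU = 2.753×10^12 m.
Spreading L over a sphere of radius d: S = 1.96×10^26/(4π·2.75×10^12²) = 2.058 W/m².
From σT⁴ = S(1−α)/4 we invert for α: 1−α = 4σT⁴/S.
4σT⁴ = 4·5.67×10⁻⁸·(51.8)⁴ = 1.633 W/m².
1−α = 1.633/2.058 = 0.7933, so α = 0.2067.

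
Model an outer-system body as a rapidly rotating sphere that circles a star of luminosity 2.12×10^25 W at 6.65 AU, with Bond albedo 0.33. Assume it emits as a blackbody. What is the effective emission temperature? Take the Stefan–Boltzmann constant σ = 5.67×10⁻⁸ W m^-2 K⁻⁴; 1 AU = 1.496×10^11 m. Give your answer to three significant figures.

47.4 K

d = 6.65 × 1.496×10^11 m = 9.948×10^11 m.
Spreading L over a sphere of radius d: S = 2.12×10^25/(4π·9.95×10^11²) = 1.705 W m^-2.
Averaging over the sphere, the absorbed flux is S(1−α)/4 = 0.2855 W m^-2.
Set σT⁴ = 0.2855 → T = (0.2855/σ)^(1/4) = 47.37 K.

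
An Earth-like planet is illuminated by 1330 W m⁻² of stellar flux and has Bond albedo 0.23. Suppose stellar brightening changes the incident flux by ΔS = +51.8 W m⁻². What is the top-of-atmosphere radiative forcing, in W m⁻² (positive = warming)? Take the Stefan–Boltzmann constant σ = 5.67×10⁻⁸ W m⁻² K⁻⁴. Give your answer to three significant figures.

TOA radiative forcing: ΔF = (1−α)ΔS/4 = 0.77·(+51.8)/4 = 9.971 W m⁻².

9.97 W m⁻²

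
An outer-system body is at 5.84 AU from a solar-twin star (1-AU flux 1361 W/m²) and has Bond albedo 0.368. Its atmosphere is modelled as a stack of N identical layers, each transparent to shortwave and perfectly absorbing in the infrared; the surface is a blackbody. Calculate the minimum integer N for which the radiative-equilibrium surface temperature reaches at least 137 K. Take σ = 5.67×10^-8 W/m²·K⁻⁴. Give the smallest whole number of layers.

3

By the inverse-square law, S = 1361/5.84² = 39.91 W/m².
The effective emission temperature is T_e = [S(1−α)/(4σ)]^¼ = 102.7 K.
T_s = (N+1)^(1/4)·T_e ≥ 137 K requires N+1 ≥ (T_s/T_e)⁴ = (137/102.7)⁴ = 3.168.
The minimum whole number is N = 3.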